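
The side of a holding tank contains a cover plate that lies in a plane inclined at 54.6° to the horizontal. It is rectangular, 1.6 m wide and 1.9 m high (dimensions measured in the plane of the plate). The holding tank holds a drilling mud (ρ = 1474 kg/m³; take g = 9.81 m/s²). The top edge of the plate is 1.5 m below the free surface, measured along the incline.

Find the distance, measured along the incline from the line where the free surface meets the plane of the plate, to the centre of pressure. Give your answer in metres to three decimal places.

y_p = 2.573 m

γ = ρg = 1474 × 9.81 / 1000 = 14.45994 kN/m³.
Let θ = 54.6° be the plate's angle to the horizontal; measure y along the incline from where the plane meets the free surface. Vertical depth h = y·sinθ with sinθ = 0.815128.
The centroid lies 1.9/2 = 0.95 m below the top edge, so y_c = 1.5 + 0.95 = 2.45 m and h_c = 2.45 × 0.815128 = 1.99706 m.
A = 1.6 × 1.9 = 3.04 m².
Resultant F = γ·h_c·A = 14.45994 × 1.99706 × 3.04 = 87.7872 kN.
I_c = b·h³/12 = 1.6 × 1.9³/12 = 0.914533 m⁴.
Centre of pressure: y_p = y_c + I_c/(y_c·A) = 2.45 + 0.914533/(2.45 × 3.04) = 2.45 + 0.122789 = 2.57279 m along the plane.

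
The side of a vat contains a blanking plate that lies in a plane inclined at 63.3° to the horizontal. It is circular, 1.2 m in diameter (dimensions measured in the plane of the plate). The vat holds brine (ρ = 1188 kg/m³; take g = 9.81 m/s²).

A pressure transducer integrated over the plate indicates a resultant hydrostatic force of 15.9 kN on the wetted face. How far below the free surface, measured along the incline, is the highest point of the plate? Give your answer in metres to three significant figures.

y_top ≈ 0.750 m

γ = ρg = 1188 × 9.81 / 1000 = 11.65428 kN/m³.
A = π(0.6)² = 1.13097 m².
From F = γ·h_c·A, the centroid depth is h_c = 15.9/(11.65428 × 1.13097) = 1.20631 m.
Let θ = 63.3° be the plate's angle to the horizontal; measure y along the incline from where the plane meets the free surface. Vertical depth h = y·sinθ with sinθ = 0.893371.
Along the incline, y_c = h_c/sinθ = 1.20631/0.893371 = 1.35029 m.
The centroid is at the centre, 0.6 m below the top of the plate, so the highest point sits at y_top = 1.35029 − 0.6 = 0.75029 m along the incline.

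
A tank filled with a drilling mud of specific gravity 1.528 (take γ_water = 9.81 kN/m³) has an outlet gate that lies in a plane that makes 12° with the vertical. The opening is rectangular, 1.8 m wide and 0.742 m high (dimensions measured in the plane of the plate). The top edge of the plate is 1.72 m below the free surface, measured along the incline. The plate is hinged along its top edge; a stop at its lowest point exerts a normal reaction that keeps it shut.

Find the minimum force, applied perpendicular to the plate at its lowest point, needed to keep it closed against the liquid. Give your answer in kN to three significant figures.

γ = 1.528 × 9.81 = 14.98968 kN/m³.
The plate makes 12° with the vertical, i.e. θ = 90° − 12° = 78° to the horizontal. Measuring y along the incline from the free-surface line, vertical depth h = y·sinθ with sinθ = 0.978148.
The centroid lies 0.742/2 = 0.371 m below the top edge, so y_c = 1.72 + 0.371 = 2.091 m and h_c = 2.091 × 0.978148 = 2.04531 m.
A = 1.8 × 0.742 = 1.3356 m².
Resultant F = γ·h_c·A = 14.98968 × 2.04531 × 1.3356 = 40.9475 kN.
I_c = b·h³/12 = 1.8 × 0.742³/12 = 0.0612778 m⁴.
Centre of pressure: y_p = y_c + I_c/(y_c·A) = 2.091 + 0.0612778/(2.091 × 1.3356) = 2.091 + 0.0219418 = 2.11294 m along the plane.
The resultant acts 0.371 + 0.0219418 = 0.392942 m (along the plate) below the hinge at the top edge, so the moment about the hinge is M = F × 0.392942 = 40.9475 × 0.392942 = 16.09 kN·m.
A normal force at the bottom, 0.742 m from the hinge, must supply this moment: P = 16.09/0.742 = 21.6846 kN.

P ≈ 21.7 kN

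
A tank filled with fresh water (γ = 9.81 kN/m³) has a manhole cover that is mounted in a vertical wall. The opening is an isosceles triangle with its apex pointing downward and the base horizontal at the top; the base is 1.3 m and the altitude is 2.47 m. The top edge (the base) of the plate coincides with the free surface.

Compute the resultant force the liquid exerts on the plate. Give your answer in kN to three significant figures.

γ = 9.81 kN/m³.
With the apex down, the centroid sits h/3 = 2.47/3 = 0.823333 m below the base (the top edge), so the centroid depth is h_c = 0.823333 m.
A = ½ × 1.3 × 2.47 = 1.6055 m².
Resultant F = γ·h_c·A = 9.81 × 0.823333 × 1.6055 = 12.9675 kN.

F ≈ 13.0 kN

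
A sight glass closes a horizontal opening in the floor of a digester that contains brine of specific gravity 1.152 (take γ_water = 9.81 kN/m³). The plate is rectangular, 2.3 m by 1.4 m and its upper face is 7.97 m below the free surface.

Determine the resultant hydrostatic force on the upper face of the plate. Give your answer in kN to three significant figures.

γ = 1.152 × 9.81 = 11.30112 kN/m³.
The plate is horizontal, so pressure is uniform at p = γ·h = 11.30112 × 7.97 = 90.0699 kN/m².
A = 2.3 × 1.4 = 3.22 m².
F = p·A = 90.0699 × 3.22 = 290.025 kN.

F ≈ 290 kN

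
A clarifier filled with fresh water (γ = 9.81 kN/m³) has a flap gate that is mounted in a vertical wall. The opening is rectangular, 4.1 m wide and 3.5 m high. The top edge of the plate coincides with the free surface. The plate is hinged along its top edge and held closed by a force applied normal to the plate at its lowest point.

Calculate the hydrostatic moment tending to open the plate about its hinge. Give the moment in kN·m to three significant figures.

γ = 9.81 kN/m³.
The centroid lies 3.5/2 = 1.75 m below the top edge, so the centroid depth is h_c = 1.75 m.
A = 4.1 × 3.5 = 14.35 m².
Resultant F = γ·h_c·A = 9.81 × 1.75 × 14.35 = 246.354 kN.
I_c = b·h³/12 = 4.1 × 3.5³/12 = 14.649 m⁴.
Centre of pressure: y_p = y_c + I_c/(y_c·A) = 1.75 + 14.649/(1.75 × 14.35) = 1.75 + 0.583335 = 2.33333 m along the plane.
The resultant acts 1.75 + 0.583335 = 2.33333 m (along the plate) below the hinge at the top edge, so the moment about the hinge is M = F × 2.33333 = 246.354 × 2.33333 = 574.825 kN·m.

M ≈ 575 kN·m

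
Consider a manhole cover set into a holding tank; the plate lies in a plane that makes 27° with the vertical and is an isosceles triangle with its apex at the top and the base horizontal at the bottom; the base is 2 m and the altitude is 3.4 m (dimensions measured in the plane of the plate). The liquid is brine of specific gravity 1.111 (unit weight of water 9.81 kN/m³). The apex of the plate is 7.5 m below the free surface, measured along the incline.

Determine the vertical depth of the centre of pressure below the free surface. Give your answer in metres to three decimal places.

h_p = 8.761 m

γ = 1.111 × 9.81 = 10.89891 kN/m³.
The plate makes 27° with the vertical, i.e. θ = 90° − 27° = 63° to the horizontal. Measuring y along the incline from the free-surface line, vertical depth h = y·sinθ with sinθ = 0.891007.
With the apex up, the centroid sits 2h/3 = 2 × 3.4/3 = 2.26667 m below the apex, so y_c = 7.5 + 2.26667 = 9.76667 m and h_c = 9.76667 × 0.891007 = 8.70217 m.
A = ½ × 2 × 3.4 = 3.4 m².
Resultant F = γ·h_c·A = 10.89891 × 8.70217 × 3.4 = 322.47 kN.
I_c = b·h³/36 = 2 × 3.4³/36 = 2.18356 m⁴.
Centre of pressure: y_p = y_c + I_c/(y_c·A) = 9.76667 + 2.18356/(9.76667 × 3.4) = 9.76667 + 0.0657567 = 9.83243 m along the plane.
Vertically, h_p = y_p·sinθ = 9.83243 × 0.891007 = 8.76076 m.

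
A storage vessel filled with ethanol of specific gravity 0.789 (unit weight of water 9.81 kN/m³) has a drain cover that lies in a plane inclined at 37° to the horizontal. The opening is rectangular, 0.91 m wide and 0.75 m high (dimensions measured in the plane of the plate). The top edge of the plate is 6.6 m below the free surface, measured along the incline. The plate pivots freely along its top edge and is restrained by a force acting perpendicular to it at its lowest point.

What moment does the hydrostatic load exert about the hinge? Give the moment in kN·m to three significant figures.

M ≈ 8.46 kN·m

γ = 0.789 × 9.81 = 7.74009 kN/m³.
Let θ = 37° be the plate's angle to the horizontal; measure y along the incline from where the plane meets the free surface. Vertical depth h = y·sinθ with sinθ = 0.601815.
The centroid lies 0.75/2 = 0.375 m below the top edge, so y_c = 6.6 + 0.375 = 6.975 m and h_c = 6.975 × 0.601815 = 4.19766 m.
A = 0.91 × 0.75 = 0.6825 m².
Resultant F = γ·h_c·A = 7.74009 × 4.19766 × 0.6825 = 22.1746 kN.
I_c = b·h³/12 = 0.91 × 0.75³/12 = 0.0319922 m⁴.
Centre of pressure: y_p = y_c + I_c/(y_c·A) = 6.975 + 0.0319922/(6.975 × 0.6825) = 6.975 + 0.00672043 = 6.98172 m along the plane.
The resultant acts 0.375 + 0.00672043 = 0.38172 m (along the plate) below the hinge at the top edge, so the moment about the hinge is M = F × 0.38172 = 22.1746 × 0.38172 = 8.46449 kN·m.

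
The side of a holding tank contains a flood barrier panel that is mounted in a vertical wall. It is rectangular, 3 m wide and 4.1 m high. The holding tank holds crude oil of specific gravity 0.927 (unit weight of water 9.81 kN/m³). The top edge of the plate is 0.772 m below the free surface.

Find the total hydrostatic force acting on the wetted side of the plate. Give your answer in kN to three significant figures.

γ = 0.927 × 9.81 = 9.09387 kN/m³.
The centroid lies 4.1/2 = 2.05 m below the top edge, so the centroid depth is h_c = 0.772 + 2.05 = 2.822 m.
A = 3 × 4.1 = 12.3 m².
Resultant F = γ·h_c·A = 9.09387 × 2.822 × 12.3 = 315.654 kN.

F ≈ 316 kN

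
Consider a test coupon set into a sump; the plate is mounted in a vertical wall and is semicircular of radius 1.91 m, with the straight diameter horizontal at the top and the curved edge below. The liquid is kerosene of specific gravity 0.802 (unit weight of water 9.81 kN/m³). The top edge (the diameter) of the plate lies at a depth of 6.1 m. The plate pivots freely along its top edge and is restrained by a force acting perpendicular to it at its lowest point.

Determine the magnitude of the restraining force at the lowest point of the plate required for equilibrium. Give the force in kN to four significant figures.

γ = 0.802 × 9.81 = 7.86762 kN/m³.
The centroid of a semicircle lies 4r/(3π) = 0.810629 m from the diameter, here below the top edge, so the centroid depth is h_c = 6.1 + 0.810629 = 6.91063 m.
A = πr²/2 = π × 1.91²/2 = 5.73042 m².
Resultant F = γ·h_c·A = 7.86762 × 6.91063 × 5.73042 = 311.564 kN.
I_c = (π/8 − 8/(9π))·r⁴ = 0.109757 × 1.91⁴ = 1.46072 m⁴.
Centre of pressure: y_p = y_c + I_c/(y_c·A) = 6.91063 + 1.46072/(6.91063 × 5.73042) = 6.91063 + 0.0368861 = 6.94752 m along the plane.
The resultant acts 0.810629 + 0.0368861 = 0.847515 m (along the plate) below the hinge at the top edge, so the moment about the hinge is M = F × 0.847515 = 311.564 × 0.847515 = 264.055 kN·m.
A normal force at the bottom, 1.91 m from the hinge, must supply this moment: P = 264.055/1.91 = 138.249 kN.

P ≈ 138.2 kN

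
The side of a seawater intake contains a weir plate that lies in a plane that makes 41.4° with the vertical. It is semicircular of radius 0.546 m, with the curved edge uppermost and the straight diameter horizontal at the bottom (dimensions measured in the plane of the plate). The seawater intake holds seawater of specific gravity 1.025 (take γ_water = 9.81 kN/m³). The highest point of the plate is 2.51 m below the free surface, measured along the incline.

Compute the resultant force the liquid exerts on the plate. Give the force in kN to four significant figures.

γ = 1.025 × 9.81 = 10.05525 kN/m³.
The plate makes 41.4° with the vertical, i.e. θ = 90° − 41.4° = 48.6° to the horizontal. Measuring y along the incline from the free-surface line, vertical depth h = y·sinθ with sinθ = 0.750111.
The centroid lies 4r/(3π) = 0.23173 m above the diameter, so r − 4r/(3π) = 0.546 − 0.23173 = 0.31427 m below the topmost point, so y_c = 2.51 + 0.31427 = 2.82427 m and h_c = 2.82427 × 0.750111 = 2.11852 m.
A = πr²/2 = π × 0.546²/2 = 0.46828 m².
Resultant F = γ·h_c·A = 10.05525 × 2.11852 × 0.46828 = 9.97542 kN.

F ≈ 9.975 kN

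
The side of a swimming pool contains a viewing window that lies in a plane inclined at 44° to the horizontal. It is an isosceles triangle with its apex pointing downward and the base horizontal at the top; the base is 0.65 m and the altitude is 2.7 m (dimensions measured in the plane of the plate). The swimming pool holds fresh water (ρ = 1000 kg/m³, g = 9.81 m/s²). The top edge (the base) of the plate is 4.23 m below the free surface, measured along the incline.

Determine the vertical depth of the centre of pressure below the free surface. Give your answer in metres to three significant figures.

γ = ρg = 1000 × 9.81 = 9810 N/m³ = 9.81 kN/m³.
Let θ = 44° be the plate's angle to the horizontal; measure y along the incline from where the plane meets the free surface. Vertical depth h = y·sinθ with sinθ = 0.694658.
With the apex down, the centroid sits h/3 = 2.7/3 = 0.9 m below the base (the top edge), so y_c = 4.23 + 0.9 = 5.13 m and h_c = 5.13 × 0.694658 = 3.5636 m.
A = ½ × 0.65 × 2.7 = 0.8775 m².
Resultant F = γ·h_c·A = 9.81 × 3.5636 × 0.8775 = 30.6764 kN.
I_c = b·h³/36 = 0.65 × 2.7³/36 = 0.355388 m⁴.
Centre of pressure: y_p = y_c + I_c/(y_c·A) = 5.13 + 0.355388/(5.13 × 0.8775) = 5.13 + 0.0789475 = 5.20895 m along the plane.
Vertically, h_p = y_p·sinθ = 5.20895 × 0.694658 = 3.61844 m.

h_p = 3.62 m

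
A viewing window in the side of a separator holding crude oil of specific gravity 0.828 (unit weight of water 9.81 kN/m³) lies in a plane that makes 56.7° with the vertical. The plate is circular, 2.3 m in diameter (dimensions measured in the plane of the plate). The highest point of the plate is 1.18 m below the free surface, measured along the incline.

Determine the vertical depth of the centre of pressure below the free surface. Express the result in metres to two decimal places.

γ = 0.828 × 9.81 = 8.12268 kN/m³.
The plate makes 56.7° with the vertical, i.e. θ = 90° − 56.7° = 33.3° to the horizontal. Measuring y along the incline from the free-surface line, vertical depth h = y·sinθ with sinθ = 0.549023.
The centroid is at the centre, 1.15 m below the top of the plate, so y_c = 1.18 + 1.15 = 2.33 m and h_c = 2.33 × 0.549023 = 1.27922 m.
A = π(1.15)² = 4.15476 m².
Resultant F = γ·h_c·A = 8.12268 × 1.27922 × 4.15476 = 43.1708 kN.
I_c = πr⁴/4 = π × 1.15⁴/4 = 1.37367 m⁴.
Centre of pressure: y_p = y_c + I_c/(y_c·A) = 2.33 + 1.37367/(2.33 × 4.15476) = 2.33 + 0.141899 = 2.4719 m along the plane.
Vertically, h_p = y_p·sinθ = 2.4719 × 0.549023 = 1.35713 m.

h_p = 1.36 m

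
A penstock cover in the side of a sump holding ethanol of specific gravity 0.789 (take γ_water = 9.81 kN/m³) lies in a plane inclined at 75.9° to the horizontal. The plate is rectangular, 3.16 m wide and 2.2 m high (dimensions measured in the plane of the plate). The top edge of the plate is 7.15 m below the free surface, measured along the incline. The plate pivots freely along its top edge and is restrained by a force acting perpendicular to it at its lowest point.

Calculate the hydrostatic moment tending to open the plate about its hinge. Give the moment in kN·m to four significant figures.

M ≈ 494.7 kN·m

γ = 0.789 × 9.81 = 7.74009 kN/m³.
Let θ = 75.9° be the plate's angle to the horizontal; measure y along the incline from where the plane meets the free surface. Vertical depth h = y·sinθ with sinθ = 0.969872.
The centroid lies 2.2/2 = 1.1 m below the top edge, so y_c = 7.15 + 1.1 = 8.25 m and h_c = 8.25 × 0.969872 = 8.00144 m.
A = 3.16 × 2.2 = 6.952 m².
Resultant F = γ·h_c·A = 7.74009 × 8.00144 × 6.952 = 430.55 kN.
I_c = b·h³/12 = 3.16 × 2.2³/12 = 2.80397 m⁴.
Centre of pressure: y_p = y_c + I_c/(y_c·A) = 8.25 + 2.80397/(8.25 × 6.952) = 8.25 + 0.0488888 = 8.29889 m along the plane.
The resultant acts 1.1 + 0.0488888 = 1.14889 m (along the plate) below the hinge at the top edge, so the moment about the hinge is M = F × 1.14889 = 430.55 × 1.14889 = 494.655 kN·m.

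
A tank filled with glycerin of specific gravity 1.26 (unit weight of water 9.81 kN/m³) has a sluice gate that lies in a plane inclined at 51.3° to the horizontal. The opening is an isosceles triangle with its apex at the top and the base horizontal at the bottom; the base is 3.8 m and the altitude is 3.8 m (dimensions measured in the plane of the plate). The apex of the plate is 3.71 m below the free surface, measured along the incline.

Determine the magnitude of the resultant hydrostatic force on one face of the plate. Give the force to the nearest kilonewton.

γ = 1.26 × 9.81 = 12.3606 kN/m³.
Let θ = 51.3° be the plate's angle to the horizontal; measure y along the incline from where the plane meets the free surface. Vertical depth h = y·sinθ with sinθ = 0.780430.
With the apex up, the centroid sits 2h/3 = 2 × 3.8/3 = 2.53333 m below the apex, so y_c = 3.71 + 2.53333 = 6.24333 m and h_c = 6.24333 × 0.780430 = 4.87248 m.
A = ½ × 3.8 × 3.8 = 7.22 m².
Resultant F = γ·h_c·A = 12.3606 × 4.87248 × 7.22 = 434.837 kN.

F ≈ 435 kN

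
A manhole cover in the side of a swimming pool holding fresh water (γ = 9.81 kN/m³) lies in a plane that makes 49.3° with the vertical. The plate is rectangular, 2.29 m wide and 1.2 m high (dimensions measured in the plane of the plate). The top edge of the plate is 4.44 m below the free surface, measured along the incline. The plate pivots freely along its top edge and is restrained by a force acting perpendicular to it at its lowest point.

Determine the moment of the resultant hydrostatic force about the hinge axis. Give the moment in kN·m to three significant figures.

γ = 9.81 kN/m³.
The plate makes 49.3° with the vertical, i.e. θ = 90° − 49.3° = 40.7° to the horizontal. Measuring y along the incline from the free-surface line, vertical depth h = y·sinθ with sinθ = 0.652098.
The centroid lies 1.2/2 = 0.6 m below the top edge, so y_c = 4.44 + 0.6 = 5.04 m and h_c = 5.04 × 0.652098 = 3.28657 m.
A = 2.29 × 1.2 = 2.748 m².
Resultant F = γ·h_c·A = 9.81 × 3.28657 × 2.748 = 88.599 kN.
I_c = b·h³/12 = 2.29 × 1.2³/12 = 0.32976 m⁴.
Centre of pressure: y_p = y_c + I_c/(y_c·A) = 5.04 + 0.32976/(5.04 × 2.748) = 5.04 + 0.0238095 = 5.06381 m along the plane.
The resultant acts 0.6 + 0.0238095 = 0.62381 m (along the plate) below the hinge at the top edge, so the moment about the hinge is M = F × 0.62381 = 88.599 × 0.62381 = 55.2689 kN·m.

M ≈ 55.3 kN·m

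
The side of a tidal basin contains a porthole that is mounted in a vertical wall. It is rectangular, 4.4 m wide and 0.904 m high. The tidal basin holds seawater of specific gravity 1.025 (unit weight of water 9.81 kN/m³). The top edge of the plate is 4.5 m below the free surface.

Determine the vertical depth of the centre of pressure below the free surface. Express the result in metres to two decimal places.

γ = 1.025 × 9.81 = 10.05525 kN/m³.
The centroid lies 0.904/2 = 0.452 m below the top edge, so the centroid depth is h_c = 4.5 + 0.452 = 4.952 m.
A = 4.4 × 0.904 = 3.9776 m².
Resultant F = γ·h_c·A = 10.05525 × 4.952 × 3.9776 = 198.059 kN.
I_c = b·h³/12 = 4.4 × 0.904³/12 = 0.27088 m⁴.
Centre of pressure: y_p = y_c + I_c/(y_c·A) = 4.952 + 0.27088/(4.952 × 3.9776) = 4.952 + 0.0137523 = 4.96575 m along the plane.

h_p = 4.97 m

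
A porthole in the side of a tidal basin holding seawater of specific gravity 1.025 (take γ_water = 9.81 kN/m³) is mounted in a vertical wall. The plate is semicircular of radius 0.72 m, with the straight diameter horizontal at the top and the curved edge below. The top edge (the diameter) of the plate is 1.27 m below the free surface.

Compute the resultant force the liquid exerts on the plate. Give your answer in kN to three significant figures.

F ≈ 12.9 kN

γ = 1.025 × 9.81 = 10.05525 kN/m³.
The centroid of a semicircle lies 4r/(3π) = 0.305577 m from the diameter, here below the top edge, so the centroid depth is h_c = 1.27 + 0.305577 = 1.57558 m.
A = πr²/2 = π × 0.72²/2 = 0.814301 m².
Resultant F = γ·h_c·A = 10.05525 × 1.57558 × 0.814301 = 12.9008 kN.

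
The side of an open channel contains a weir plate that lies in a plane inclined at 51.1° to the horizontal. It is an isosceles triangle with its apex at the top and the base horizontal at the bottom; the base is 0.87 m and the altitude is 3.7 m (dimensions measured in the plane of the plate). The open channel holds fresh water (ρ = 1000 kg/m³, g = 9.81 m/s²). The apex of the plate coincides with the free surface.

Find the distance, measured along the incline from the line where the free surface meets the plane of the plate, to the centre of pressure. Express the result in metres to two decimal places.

y_p = 2.78 m

γ = ρg = 1000 × 9.81 = 9810 N/m³ = 9.81 kN/m³.
Let θ = 51.1° be the plate's angle to the horizontal; measure y along the incline from where the plane meets the free surface. Vertical depth h = y·sinθ with sinθ = 0.778243.
With the apex up, the centroid sits 2h/3 = 2 × 3.7/3 = 2.46667 m below the apex, so y_c = 2.46667 m and h_c = 2.46667 × 0.778243 = 1.91967 m.
A = ½ × 0.87 × 3.7 = 1.6095 m².
Resultant F = γ·h_c·A = 9.81 × 1.91967 × 1.6095 = 30.31 kN.
I_c = b·h³/36 = 0.87 × 3.7³/36 = 1.22411 m⁴.
Centre of pressure: y_p = y_c + I_c/(y_c·A) = 2.46667 + 1.22411/(2.46667 × 1.6095) = 2.46667 + 0.308332 = 2.775 m along the plane.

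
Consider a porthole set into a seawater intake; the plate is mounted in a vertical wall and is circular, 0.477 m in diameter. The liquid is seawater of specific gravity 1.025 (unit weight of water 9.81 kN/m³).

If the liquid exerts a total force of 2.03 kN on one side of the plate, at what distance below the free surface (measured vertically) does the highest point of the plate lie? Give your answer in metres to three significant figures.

γ = 1.025 × 9.81 = 10.05525 kN/m³.
A = π(0.2385)² = 0.178701 m².
From F = γ·h_c·A, the centroid depth is h_c = 2.03/(10.05525 × 0.178701) = 1.12973 m.
The centroid is at the centre, 0.2385 m below the top of the plate, so the highest point sits at h_top = 1.12973 − 0.2385 = 0.89123 m below the surface.

d_top ≈ 0.891 m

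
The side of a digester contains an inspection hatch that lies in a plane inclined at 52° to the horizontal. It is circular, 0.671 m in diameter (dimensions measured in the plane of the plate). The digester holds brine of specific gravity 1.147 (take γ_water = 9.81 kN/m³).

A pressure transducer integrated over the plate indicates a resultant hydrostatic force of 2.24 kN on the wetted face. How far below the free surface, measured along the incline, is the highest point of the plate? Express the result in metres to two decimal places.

y_top ≈ 0.38 m

γ = 1.147 × 9.81 = 11.25207 kN/m³.
A = π(0.3355)² = 0.353618 m².
From F = γ·h_c·A, the centroid depth is h_c = 2.24/(11.25207 × 0.353618) = 0.562965 m.
Let θ = 52° be the plate's angle to the horizontal; measure y along the incline from where the plane meets the free surface. Vertical depth h = y·sinθ with sinθ = 0.788011.
Along the incline, y_c = h_c/sinθ = 0.562965/0.788011 = 0.714413 m.
The centroid is at the centre, 0.3355 m below the top of the plate, so the highest point sits at y_top = 0.714413 − 0.3355 = 0.378913 m along the incline.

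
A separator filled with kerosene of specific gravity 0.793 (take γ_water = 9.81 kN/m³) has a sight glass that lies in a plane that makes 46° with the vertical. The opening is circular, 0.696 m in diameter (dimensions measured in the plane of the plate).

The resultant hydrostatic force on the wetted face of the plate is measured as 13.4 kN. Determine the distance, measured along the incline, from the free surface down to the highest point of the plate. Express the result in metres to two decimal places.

y_top ≈ 6.17 m

γ = 0.793 × 9.81 = 7.77933 kN/m³.
A = π(0.348)² = 0.380459 m².
From F = γ·h_c·A, the centroid depth is h_c = 13.4/(7.77933 × 0.380459) = 4.52746 m.
The plate makes 46° with the vertical, i.e. θ = 90° − 46° = 44° to the horizontal. Measuring y along the incline from the free-surface line, vertical depth h = y·sinθ with sinθ = 0.694658.
Along the incline, y_c = h_c/sinθ = 4.52746/0.694658 = 6.51754 m.
The centroid is at the centre, 0.348 m below the top of the plate, so the highest point sits at y_top = 6.51754 − 0.348 = 6.16954 m along the incline.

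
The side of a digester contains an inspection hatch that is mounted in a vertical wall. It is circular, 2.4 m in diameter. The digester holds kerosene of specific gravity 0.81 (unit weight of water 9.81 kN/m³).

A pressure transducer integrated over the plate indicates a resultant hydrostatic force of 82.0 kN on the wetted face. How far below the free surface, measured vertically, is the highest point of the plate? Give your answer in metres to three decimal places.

d_top ≈ 1.081 m

γ = 0.81 × 9.81 = 7.9461 kN/m³.
A = π(1.2)² = 4.52389 m².
From F = γ·h_c·A, the centroid depth is h_c = 82.0/(7.9461 × 4.52389) = 2.28112 m.
The centroid is at the centre, 1.2 m below the top of the plate, so the highest point sits at h_top = 2.28112 − 1.2 = 1.08112 m below the surface.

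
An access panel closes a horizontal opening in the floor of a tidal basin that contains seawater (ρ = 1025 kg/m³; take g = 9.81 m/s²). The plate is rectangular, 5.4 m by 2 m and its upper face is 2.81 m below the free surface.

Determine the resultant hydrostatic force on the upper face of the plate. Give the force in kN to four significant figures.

F ≈ 305.2 kN

γ = ρg = 1025 × 9.81 / 1000 = 10.05525 kN/m³.
The plate is horizontal, so pressure is uniform at p = γ·h = 10.05525 × 2.81 = 28.2553 kN/m².
A = 5.4 × 2 = 10.8 m².
F = p·A = 28.2553 × 10.8 = 305.157 kN.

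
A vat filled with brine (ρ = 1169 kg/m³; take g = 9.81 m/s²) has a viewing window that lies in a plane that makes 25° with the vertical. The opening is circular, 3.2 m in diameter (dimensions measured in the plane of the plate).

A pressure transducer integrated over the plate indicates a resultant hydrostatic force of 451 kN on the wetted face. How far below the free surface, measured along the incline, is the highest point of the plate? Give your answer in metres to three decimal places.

γ = ρg = 1169 × 9.81 / 1000 = 11.46789 kN/m³.
A = π(1.6)² = 8.04248 m².
From F = γ·h_c·A, the centroid depth is h_c = 451/(11.46789 × 8.04248) = 4.88993 m.
The plate makes 25° with the vertical, i.e. θ = 90° − 25° = 65° to the horizontal. Measuring y along the incline from the free-surface line, vertical depth h = y·sinθ with sinθ = 0.906308.
Along the incline, y_c = h_c/sinθ = 4.88993/0.906308 = 5.39544 m.
The centroid is at the centre, 1.6 m below the top of the plate, so the highest point sits at y_top = 5.39544 − 1.6 = 3.79544 m along the incline.

y_top ≈ 3.795 m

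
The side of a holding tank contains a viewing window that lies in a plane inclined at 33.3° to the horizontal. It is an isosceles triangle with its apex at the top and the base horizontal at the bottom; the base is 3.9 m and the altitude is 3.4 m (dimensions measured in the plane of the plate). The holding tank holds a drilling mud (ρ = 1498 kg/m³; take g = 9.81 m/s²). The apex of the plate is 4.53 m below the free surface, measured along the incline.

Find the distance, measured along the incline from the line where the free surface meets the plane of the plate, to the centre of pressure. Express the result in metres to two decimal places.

y_p = 6.89 m

γ = ρg = 1498 × 9.81 / 1000 = 14.69538 kN/m³.
Let θ = 33.3° be the plate's angle to the horizontal; measure y along the incline from where the plane meets the free surface. Vertical depth h = y·sinθ with sinθ = 0.549023.
With the apex up, the centroid sits 2h/3 = 2 × 3.4/3 = 2.26667 m below the apex, so y_c = 4.53 + 2.26667 = 6.79667 m and h_c = 6.79667 × 0.549023 = 3.73153 m.
A = ½ × 3.9 × 3.4 = 6.63 m².
Resultant F = γ·h_c·A = 14.69538 × 3.73153 × 6.63 = 363.564 kN.
I_c = b·h³/36 = 3.9 × 3.4³/36 = 4.25793 m⁴.
Centre of pressure: y_p = y_c + I_c/(y_c·A) = 6.79667 + 4.25793/(6.79667 × 6.63) = 6.79667 + 0.0944906 = 6.89116 m along the plane.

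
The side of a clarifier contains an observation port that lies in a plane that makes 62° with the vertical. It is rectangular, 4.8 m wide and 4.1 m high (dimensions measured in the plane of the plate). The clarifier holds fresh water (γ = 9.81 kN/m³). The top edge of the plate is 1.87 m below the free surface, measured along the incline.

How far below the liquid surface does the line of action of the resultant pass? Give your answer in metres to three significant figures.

h_p = 2.01 m

γ = 9.81 kN/m³.
The plate makes 62° with the vertical, i.e. θ = 90° − 62° = 28° to the horizontal. Measuring y along the incline from the free-surface line, vertical depth h = y·sinθ with sinθ = 0.469472.
The centroid lies 4.1/2 = 2.05 m below the top edge, so y_c = 1.87 + 2.05 = 3.92 m and h_c = 3.92 × 0.469472 = 1.84033 m.
A = 4.8 × 4.1 = 19.68 m².
Resultant F = γ·h_c·A = 9.81 × 1.84033 × 19.68 = 355.296 kN.
I_c = b·h³/12 = 4.8 × 4.1³/12 = 27.5684 m⁴.
Centre of pressure: y_p = y_c + I_c/(y_c·A) = 3.92 + 27.5684/(3.92 × 19.68) = 3.92 + 0.357355 = 4.27736 m along the plane.
Vertically, h_p = y_p·sinθ = 4.27736 × 0.469472 = 2.0081 m.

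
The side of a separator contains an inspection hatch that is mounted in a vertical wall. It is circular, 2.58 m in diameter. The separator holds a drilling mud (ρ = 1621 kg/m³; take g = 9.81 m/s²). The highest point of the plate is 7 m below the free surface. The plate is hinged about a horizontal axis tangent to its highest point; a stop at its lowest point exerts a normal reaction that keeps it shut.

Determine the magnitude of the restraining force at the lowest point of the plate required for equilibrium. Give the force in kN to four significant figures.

γ = ρg = 1621 × 9.81 / 1000 = 15.90201 kN/m³.
The centroid is at the centre, 1.29 m below the top of the plate, so the centroid depth is h_c = 7 + 1.29 = 8.29 m.
A = π(1.29)² = 5.22792 m².
Resultant F = γ·h_c·A = 15.90201 × 8.29 × 5.22792 = 689.184 kN.
I_c = πr⁴/4 = π × 1.29⁴/4 = 2.17495 m⁴.
Centre of pressure: y_p = y_c + I_c/(y_c·A) = 8.29 + 2.17495/(8.29 × 5.22792) = 8.29 + 0.0501841 = 8.34018 m along the plane.
The resultant acts 1.29 + 0.0501841 = 1.34018 m (along the plate) below the hinge at the top edge, so the moment about the hinge is M = F × 1.34018 = 689.184 × 1.34018 = 923.631 kN·m.
A normal force at the bottom, 2.58 m from the hinge, must supply this moment: P = 923.631/2.58 = 357.997 kN.

P ≈ 358.0 kN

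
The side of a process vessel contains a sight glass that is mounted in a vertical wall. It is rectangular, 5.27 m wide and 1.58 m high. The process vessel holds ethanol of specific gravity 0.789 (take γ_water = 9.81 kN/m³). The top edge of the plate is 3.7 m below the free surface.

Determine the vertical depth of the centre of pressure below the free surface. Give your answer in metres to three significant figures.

γ = 0.789 × 9.81 = 7.74009 kN/m³.
The centroid lies 1.58/2 = 0.79 m below the top edge, so the centroid depth is h_c = 3.7 + 0.79 = 4.49 m.
A = 5.27 × 1.58 = 8.3266 m².
Resultant F = γ·h_c·A = 7.74009 × 4.49 × 8.3266 = 289.374 kN.
I_c = b·h³/12 = 5.27 × 1.58³/12 = 1.73221 m⁴.
Centre of pressure: y_p = y_c + I_c/(y_c·A) = 4.49 + 1.73221/(4.49 × 8.3266) = 4.49 + 0.0463326 = 4.53633 m along the plane.

h_p = 4.54 m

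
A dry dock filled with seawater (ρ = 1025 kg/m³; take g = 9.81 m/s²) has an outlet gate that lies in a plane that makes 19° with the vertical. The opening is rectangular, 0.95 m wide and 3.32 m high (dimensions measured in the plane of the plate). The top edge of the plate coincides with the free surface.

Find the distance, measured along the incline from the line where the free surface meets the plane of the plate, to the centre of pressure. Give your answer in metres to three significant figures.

γ = ρg = 1025 × 9.81 / 1000 = 10.05525 kN/m³.
The plate makes 19° with the vertical, i.e. θ = 90° − 19° = 71° to the horizontal. Measuring y along the incline from the free-surface line, vertical depth h = y·sinθ with sinθ = 0.945519.
The centroid lies 3.32/2 = 1.66 m below the top edge, so y_c = 1.66 m and h_c = 1.66 × 0.945519 = 1.56956 m.
A = 0.95 × 3.32 = 3.154 m².
Resultant F = γ·h_c·A = 10.05525 × 1.56956 × 3.154 = 49.7774 kN.
I_c = b·h³/12 = 0.95 × 3.32³/12 = 2.89705 m⁴.
Centre of pressure: y_p = y_c + I_c/(y_c·A) = 1.66 + 2.89705/(1.66 × 3.154) = 1.66 + 0.553333 = 2.21333 m along the plane.

y_p = 2.21 m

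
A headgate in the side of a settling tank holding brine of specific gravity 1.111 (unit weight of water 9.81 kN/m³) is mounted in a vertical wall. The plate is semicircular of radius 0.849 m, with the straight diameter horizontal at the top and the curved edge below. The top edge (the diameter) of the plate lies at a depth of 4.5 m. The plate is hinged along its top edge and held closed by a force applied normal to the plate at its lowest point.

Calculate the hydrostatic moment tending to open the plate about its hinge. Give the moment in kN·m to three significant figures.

M ≈ 22.2 kN·m

γ = 1.111 × 9.81 = 10.89891 kN/m³.
The centroid of a semicircle lies 4r/(3π) = 0.360327 m from the diameter, here below the top edge, so the centroid depth is h_c = 4.5 + 0.360327 = 4.86033 m.
A = πr²/2 = π × 0.849²/2 = 1.13223 m².
Resultant F = γ·h_c·A = 10.89891 × 4.86033 × 1.13223 = 59.9768 kN.
I_c = (π/8 − 8/(9π))·r⁴ = 0.109757 × 0.849⁴ = 0.0570247 m⁴.
Centre of pressure: y_p = y_c + I_c/(y_c·A) = 4.86033 + 0.0570247/(4.86033 × 1.13223) = 4.86033 + 0.0103625 = 4.87069 m along the plane.
The resultant acts 0.360327 + 0.0103625 = 0.37069 m (along the plate) below the hinge at the top edge, so the moment about the hinge is M = F × 0.37069 = 59.9768 × 0.37069 = 22.2328 kN·m.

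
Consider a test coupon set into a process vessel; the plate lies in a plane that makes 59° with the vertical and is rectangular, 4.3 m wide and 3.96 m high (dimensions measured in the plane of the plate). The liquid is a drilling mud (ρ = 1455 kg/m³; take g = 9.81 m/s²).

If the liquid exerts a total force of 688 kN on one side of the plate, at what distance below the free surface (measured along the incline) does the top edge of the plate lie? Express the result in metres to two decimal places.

γ = ρg = 1455 × 9.81 / 1000 = 14.27355 kN/m³.
A = 4.3 × 3.96 = 17.028 m².
From F = γ·h_c·A, the centroid depth is h_c = 688/(14.27355 × 17.028) = 2.83069 m.
The plate makes 59° with the vertical, i.e. θ = 90° − 59° = 31° to the horizontal. Measuring y along the incline from the free-surface line, vertical depth h = y·sinθ with sinθ = 0.515038.
Along the incline, y_c = h_c/sinθ = 2.83069/0.515038 = 5.49608 m.
The centroid lies 3.96/2 = 1.98 m below the top edge, so the top edge sits at y_top = 5.49608 − 1.98 = 3.51608 m along the incline.

y_top ≈ 3.52 m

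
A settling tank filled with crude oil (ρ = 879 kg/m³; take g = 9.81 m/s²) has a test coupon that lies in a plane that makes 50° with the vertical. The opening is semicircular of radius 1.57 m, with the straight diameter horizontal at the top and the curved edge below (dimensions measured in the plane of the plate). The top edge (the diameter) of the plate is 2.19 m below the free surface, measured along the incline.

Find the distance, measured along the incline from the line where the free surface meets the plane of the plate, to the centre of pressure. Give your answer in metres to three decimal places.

y_p = 2.917 m

γ = ρg = 879 × 9.81 / 1000 = 8.62299 kN/m³.
The plate makes 50° with the vertical, i.e. θ = 90° − 50° = 40° to the horizontal. Measuring y along the incline from the free-surface line, vertical depth h = y·sinθ with sinθ = 0.642788.
The centroid of a semicircle lies 4r/(3π) = 0.666329 m from the diameter, here below the top edge, so y_c = 2.19 + 0.666329 = 2.85633 m and h_c = 2.85633 × 0.642788 = 1.83601 m.
A = πr²/2 = π × 1.57²/2 = 3.87186 m².
Resultant F = γ·h_c·A = 8.62299 × 1.83601 × 3.87186 = 61.2989 kN.
I_c = (π/8 − 8/(9π))·r⁴ = 0.109757 × 1.57⁴ = 0.666854 m⁴.
Centre of pressure: y_p = y_c + I_c/(y_c·A) = 2.85633 + 0.666854/(2.85633 × 3.87186) = 2.85633 + 0.060298 = 2.91663 m along the plane.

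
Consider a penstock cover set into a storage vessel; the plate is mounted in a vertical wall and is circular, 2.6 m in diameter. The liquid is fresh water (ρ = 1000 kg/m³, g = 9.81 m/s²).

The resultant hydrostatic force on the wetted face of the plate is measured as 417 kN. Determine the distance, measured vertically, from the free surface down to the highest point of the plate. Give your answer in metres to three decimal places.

d_top ≈ 6.706 m

γ = ρg = 1000 × 9.81 = 9810 N/m³ = 9.81 kN/m³.
A = π(1.3)² = 5.30929 m².
From F = γ·h_c·A, the centroid depth is h_c = 417/(9.81 × 5.30929) = 8.00628 m.
The centroid is at the centre, 1.3 m below the top of the plate, so the highest point sits at h_top = 8.00628 − 1.3 = 6.70628 m below the surface.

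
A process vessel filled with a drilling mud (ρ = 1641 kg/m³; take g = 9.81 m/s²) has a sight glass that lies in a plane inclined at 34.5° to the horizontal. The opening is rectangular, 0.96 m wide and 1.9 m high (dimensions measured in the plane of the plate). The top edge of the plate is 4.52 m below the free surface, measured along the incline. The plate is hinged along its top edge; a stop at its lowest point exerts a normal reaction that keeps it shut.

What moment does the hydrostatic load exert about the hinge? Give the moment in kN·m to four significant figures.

M ≈ 91.43 kN·m

γ = ρg = 1641 × 9.81 / 1000 = 16.09821 kN/m³.
Let θ = 34.5° be the plate's angle to the horizontal; measure y along the incline from where the plane meets the free surface. Vertical depth h = y·sinθ with sinθ = 0.566406.
The centroid lies 1.9/2 = 0.95 m below the top edge, so y_c = 4.52 + 0.95 = 5.47 m and h_c = 5.47 × 0.566406 = 3.09824 m.
A = 0.96 × 1.9 = 1.824 m².
Resultant F = γ·h_c·A = 16.09821 × 3.09824 × 1.824 = 90.974 kN.
I_c = b·h³/12 = 0.96 × 1.9³/12 = 0.54872 m⁴.
Centre of pressure: y_p = y_c + I_c/(y_c·A) = 5.47 + 0.54872/(5.47 × 1.824) = 5.47 + 0.054997 = 5.525 m along the plane.
The resultant acts 0.95 + 0.054997 = 1.005 m (along the plate) below the hinge at the top edge, so the moment about the hinge is M = F × 1.005 = 90.974 × 1.005 = 91.4289 kN·m.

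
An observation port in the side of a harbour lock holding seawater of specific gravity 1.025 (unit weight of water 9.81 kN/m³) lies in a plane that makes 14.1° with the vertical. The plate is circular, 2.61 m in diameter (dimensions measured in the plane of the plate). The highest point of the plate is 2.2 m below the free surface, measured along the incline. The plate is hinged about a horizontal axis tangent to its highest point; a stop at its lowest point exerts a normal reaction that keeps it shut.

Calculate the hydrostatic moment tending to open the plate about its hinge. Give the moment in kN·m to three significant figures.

γ = 1.025 × 9.81 = 10.05525 kN/m³.
The plate makes 14.1° with the vertical, i.e. θ = 90° − 14.1° = 75.9° to the horizontal. Measuring y along the incline from the free-surface line, vertical depth h = y·sinθ with sinθ = 0.969872.
The centroid is at the centre, 1.305 m below the top of the plate, so y_c = 2.2 + 1.305 = 3.505 m and h_c = 3.505 × 0.969872 = 3.3994 m.
A = π(1.305)² = 5.35021 m².
Resultant F = γ·h_c·A = 10.05525 × 3.3994 × 5.35021 = 182.88 kN.
I_c = πr⁴/4 = π × 1.305⁴/4 = 2.27789 m⁴.
Centre of pressure: y_p = y_c + I_c/(y_c·A) = 3.505 + 2.27789/(3.505 × 5.35021) = 3.505 + 0.121471 = 3.62647 m along the plane.
The resultant acts 1.305 + 0.121471 = 1.42647 m (along the plate) below the hinge at the top edge, so the moment about the hinge is M = F × 1.42647 = 182.88 × 1.42647 = 260.873 kN·m.

M ≈ 261 kN·m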